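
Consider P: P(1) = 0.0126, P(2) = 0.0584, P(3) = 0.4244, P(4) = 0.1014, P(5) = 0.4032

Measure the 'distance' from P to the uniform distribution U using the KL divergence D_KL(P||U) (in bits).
0.6152 bits

U(i) = 1/5 for all i

D_KL(P||U) = Σ P(x) log₂(P(x) / (1/5))
           = Σ P(x) log₂(P(x)) + log₂(5)
           = log₂(5) - H(P)

H(P) = -Σ P(x) log₂(P(x)):
  -P(1)·log₂(P(1)) = -(0.0126)·log₂(0.0126) = 0.07951
  -P(2)·log₂(P(2)) = -(0.0584)·log₂(0.0584) = 0.23932
  -P(3)·log₂(P(3)) = -(0.4244)·log₂(0.4244) = 0.52477
  -P(4)·log₂(P(4)) = -(0.1014)·log₂(0.1014) = 0.33481
  -P(5)·log₂(P(5)) = -(0.4032)·log₂(0.4032) = 0.52837
H(P) = 0.07951 + 0.23932 + 0.52477 + 0.33481 + 0.52837 = 1.70678 bits

log₂(5) = 2.32193 bits

D_KL(P||U) = 2.32193 - 1.70678 = 0.61515 ≈ 0.6152 bits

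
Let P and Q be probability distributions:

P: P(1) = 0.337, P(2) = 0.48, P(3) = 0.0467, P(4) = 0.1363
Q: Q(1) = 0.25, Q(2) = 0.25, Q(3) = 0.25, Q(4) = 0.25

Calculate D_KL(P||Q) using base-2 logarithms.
0.3646 bits

D_KL(P||Q) = Σ P(x) log₂(P(x)/Q(x))

Computing term by term:
  P(1)·log₂(P(1)/Q(1)) = 0.337·log₂(0.337/0.25) = 0.14519
  P(2)·log₂(P(2)/Q(2)) = 0.48·log₂(0.48/0.25) = 0.45173
  P(3)·log₂(P(3)/Q(3)) = 0.0467·log₂(0.0467/0.25) = -0.11303
  P(4)·log₂(P(4)/Q(4)) = 0.1363·log₂(0.1363/0.25) = -0.11928

D_KL(P||Q) = 0.14519 + 0.45173 - 0.11303 - 0.11928 = 0.36461 ≈ 0.3646 bits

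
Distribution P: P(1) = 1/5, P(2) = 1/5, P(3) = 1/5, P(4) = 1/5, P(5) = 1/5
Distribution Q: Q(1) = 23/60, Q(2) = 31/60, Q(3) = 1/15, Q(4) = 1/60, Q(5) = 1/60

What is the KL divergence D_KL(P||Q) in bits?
1.2894 bits

D_KL(P||Q) = Σ P(x) log₂(P(x)/Q(x))

Computing term by term:
  P(1)·log₂(P(1)/Q(1)) = (1/5)·log₂((1/5)/(23/60)) = -0.18772
  P(2)·log₂(P(2)/Q(2)) = (1/5)·log₂((1/5)/(31/60)) = -0.27385
  P(3)·log₂(P(3)/Q(3)) = (1/5)·log₂((1/5)/(1/15)) = 0.31699
  P(4)·log₂(P(4)/Q(4)) = (1/5)·log₂((1/5)/(1/60)) = 0.71699
  P(5)·log₂(P(5)/Q(5)) = (1/5)·log₂((1/5)/(1/60)) = 0.71699

D_KL(P||Q) = -0.18772 - 0.27385 + 0.31699 + 0.71699 + 0.71699 = 1.28940 ≈ 1.2894 bits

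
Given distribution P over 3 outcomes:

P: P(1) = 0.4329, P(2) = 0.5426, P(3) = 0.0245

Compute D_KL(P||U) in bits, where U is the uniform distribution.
0.4524 bits

U(i) = 1/3 for all i

D_KL(P||U) = Σ P(x) log₂(P(x) / (1/3))
           = Σ P(x) log₂(P(x)) + log₂(3)
           = log₂(3) - H(P)

H(P) = -Σ P(x) log₂(P(x)):
  -P(1)·log₂(P(1)) = -(0.4329)·log₂(0.4329) = 0.52290
  -P(2)·log₂(P(2)) = -(0.5426)·log₂(0.5426) = 0.47859
  -P(3)·log₂(P(3)) = -(0.0245)·log₂(0.0245) = 0.13110
H(P) = 0.52290 + 0.47859 + 0.13110 = 1.13259 bits

log₂(3) = 1.58496 bits

D_KL(P||U) = 1.58496 - 1.13259 = 0.45237 ≈ 0.4524 bits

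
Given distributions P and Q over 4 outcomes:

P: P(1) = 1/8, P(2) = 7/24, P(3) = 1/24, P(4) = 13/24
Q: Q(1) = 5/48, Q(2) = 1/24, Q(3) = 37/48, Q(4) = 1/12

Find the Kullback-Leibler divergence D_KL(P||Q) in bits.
2.1390 bits

D_KL(P||Q) = Σ P(x) log₂(P(x)/Q(x))

Computing term by term:
  P(1)·log₂(P(1)/Q(1)) = (1/8)·log₂((1/8)/(5/48)) = 0.03288
  P(2)·log₂(P(2)/Q(2)) = (7/24)·log₂((7/24)/(1/24)) = 0.81881
  P(3)·log₂(P(3)/Q(3)) = (1/24)·log₂((1/24)/(37/48)) = -0.17539
  P(4)·log₂(P(4)/Q(4)) = (13/24)·log₂((13/24)/(1/12)) = 1.46274

D_KL(P||Q) = 0.03288 + 0.81881 - 0.17539 + 1.46274 = 2.13904 ≈ 2.1390 bits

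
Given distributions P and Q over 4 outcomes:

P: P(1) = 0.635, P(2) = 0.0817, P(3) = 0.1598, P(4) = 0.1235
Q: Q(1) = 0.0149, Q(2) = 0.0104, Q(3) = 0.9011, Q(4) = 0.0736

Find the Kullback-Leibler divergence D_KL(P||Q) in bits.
3.3739 bits

D_KL(P||Q) = Σ P(x) log₂(P(x)/Q(x))

Computing term by term:
  P(1)·log₂(P(1)/Q(1)) = 0.635·log₂(0.635/0.0149) = 3.43749
  P(2)·log₂(P(2)/Q(2)) = 0.0817·log₂(0.0817/0.0104) = 0.24296
  P(3)·log₂(P(3)/Q(3)) = 0.1598·log₂(0.1598/0.9011) = -0.39877
  P(4)·log₂(P(4)/Q(4)) = 0.1235·log₂(0.1235/0.0736) = 0.09222

D_KL(P||Q) = 3.43749 + 0.24296 - 0.39877 + 0.09222 = 3.37390 ≈ 3.3739 bits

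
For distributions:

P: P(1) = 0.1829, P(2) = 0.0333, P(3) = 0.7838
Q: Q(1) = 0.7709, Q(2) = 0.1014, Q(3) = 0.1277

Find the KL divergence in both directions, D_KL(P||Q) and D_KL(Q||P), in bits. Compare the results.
D_KL(P||Q) = 1.6187 bits, D_KL(Q||P) = 1.4286 bits. D_KL(P||Q) is larger than D_KL(Q||P) by 0.1901 bits; the two directions differ.

D_KL(P||Q) = Σ P(x) log₂(P(x)/Q(x))

Computing term by term:
  P(1)·log₂(P(1)/Q(1)) = 0.1829·log₂(0.1829/0.7709) = -0.37961
  P(2)·log₂(P(2)/Q(2)) = 0.0333·log₂(0.0333/0.1014) = -0.05350
  P(3)·log₂(P(3)/Q(3)) = 0.7838·log₂(0.7838/0.1277) = 2.05177

D_KL(P||Q) = -0.37961 - 0.05350 + 2.05177 = 1.61866 ≈ 1.6187 bits

D_KL(Q||P) = Σ Q(x) log₂(Q(x)/P(x))

Computing term by term:
  Q(1)·log₂(Q(1)/P(1)) = 0.7709·log₂(0.7709/0.1829) = 1.59999
  Q(2)·log₂(Q(2)/P(2)) = 0.1014·log₂(0.1014/0.0333) = 0.16290
  Q(3)·log₂(Q(3)/P(3)) = 0.1277·log₂(0.1277/0.7838) = -0.33428

D_KL(Q||P) = 1.59999 + 0.16290 - 0.33428 = 1.42861 ≈ 1.4286 bits

These are NOT equal (difference: 0.1901 bits). KL divergence is asymmetric: D_KL(P||Q) ≠ D_KL(Q||P) in general.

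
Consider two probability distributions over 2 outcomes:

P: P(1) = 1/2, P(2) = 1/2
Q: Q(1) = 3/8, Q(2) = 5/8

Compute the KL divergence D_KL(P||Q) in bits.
0.0466 bits

D_KL(P||Q) = Σ P(x) log₂(P(x)/Q(x))

Computing term by term:
  P(1)·log₂(P(1)/Q(1)) = (1/2)·log₂((1/2)/(3/8)) = 0.20752
  P(2)·log₂(P(2)/Q(2)) = (1/2)·log₂((1/2)/(5/8)) = -0.16096

D_KL(P||Q) = 0.20752 - 0.16096 = 0.04656 ≈ 0.0466 bits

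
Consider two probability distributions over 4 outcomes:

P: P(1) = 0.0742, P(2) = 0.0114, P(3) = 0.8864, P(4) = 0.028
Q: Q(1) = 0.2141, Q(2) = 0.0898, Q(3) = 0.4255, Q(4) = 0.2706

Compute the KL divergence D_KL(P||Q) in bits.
0.6995 bits

D_KL(P||Q) = Σ P(x) log₂(P(x)/Q(x))

Computing term by term:
  P(1)·log₂(P(1)/Q(1)) = 0.0742·log₂(0.0742/0.2141) = -0.11344
  P(2)·log₂(P(2)/Q(2)) = 0.0114·log₂(0.0114/0.0898) = -0.03395
  P(3)·log₂(P(3)/Q(3)) = 0.8864·log₂(0.8864/0.4255) = 0.93852
  P(4)·log₂(P(4)/Q(4)) = 0.028·log₂(0.028/0.2706) = -0.09163

D_KL(P||Q) = -0.11344 - 0.03395 + 0.93852 - 0.09163 = 0.69950 ≈ 0.6995 bits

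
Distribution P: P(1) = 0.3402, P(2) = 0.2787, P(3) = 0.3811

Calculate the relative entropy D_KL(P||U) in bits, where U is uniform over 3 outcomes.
0.0117 bits

U(i) = 1/3 for all i

D_KL(P||U) = Σ P(x) log₂(P(x) / (1/3))
           = Σ P(x) log₂(P(x)) + log₂(3)
           = log₂(3) - H(P)

H(P) = -Σ P(x) log₂(P(x)):
  -P(1)·log₂(P(1)) = -(0.3402)·log₂(0.3402) = 0.52920
  -P(2)·log₂(P(2)) = -(0.2787)·log₂(0.2787) = 0.51370
  -P(3)·log₂(P(3)) = -(0.3811)·log₂(0.3811) = 0.53040
H(P) = 0.52920 + 0.51370 + 0.53040 = 1.57330 bits

log₂(3) = 1.58496 bits

D_KL(P||U) = 1.58496 - 1.57330 = 0.01166 ≈ 0.0117 bits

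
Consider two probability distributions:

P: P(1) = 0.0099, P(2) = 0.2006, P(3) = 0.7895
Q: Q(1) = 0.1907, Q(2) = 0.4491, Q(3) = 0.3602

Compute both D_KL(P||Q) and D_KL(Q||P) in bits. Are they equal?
D_KL(P||Q) = 0.6183 bits, D_KL(Q||P) = 0.9282 bits. No, they are not equal.

D_KL(P||Q) = Σ P(x) log₂(P(x)/Q(x))

Computing term by term:
  P(1)·log₂(P(1)/Q(1)) = 0.0099·log₂(0.0099/0.1907) = -0.04225
  P(2)·log₂(P(2)/Q(2)) = 0.2006·log₂(0.2006/0.4491) = -0.23324
  P(3)·log₂(P(3)/Q(3)) = 0.7895·log₂(0.7895/0.3602) = 0.89383

D_KL(P||Q) = -0.04225 - 0.23324 + 0.89383 = 0.61834 ≈ 0.6183 bits

D_KL(Q||P) = Σ Q(x) log₂(Q(x)/P(x))

Computing term by term:
  Q(1)·log₂(Q(1)/P(1)) = 0.1907·log₂(0.1907/0.0099) = 0.81386
  Q(2)·log₂(Q(2)/P(2)) = 0.4491·log₂(0.4491/0.2006) = 0.52218
  Q(3)·log₂(Q(3)/P(3)) = 0.3602·log₂(0.3602/0.7895) = -0.40780

D_KL(Q||P) = 0.81386 + 0.52218 - 0.40780 = 0.92824 ≈ 0.9282 bits

These are NOT equal (difference: 0.3099 bits). KL divergence is asymmetric: D_KL(P||Q) ≠ D_KL(Q||P) in general.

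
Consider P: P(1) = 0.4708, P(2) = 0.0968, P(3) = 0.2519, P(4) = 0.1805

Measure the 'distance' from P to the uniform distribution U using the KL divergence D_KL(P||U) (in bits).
0.2154 bits

U(i) = 1/4 for all i

D_KL(P||U) = Σ P(x) log₂(P(x) / (1/4))
           = Σ P(x) log₂(P(x)) + log₂(4)
           = log₂(4) - H(P)

H(P) = -Σ P(x) log₂(P(x)):
  -P(1)·log₂(P(1)) = -(0.4708)·log₂(0.4708) = 0.51167
  -P(2)·log₂(P(2)) = -(0.0968)·log₂(0.0968) = 0.32610
  -P(3)·log₂(P(3)) = -(0.2519)·log₂(0.2519) = 0.50105
  -P(4)·log₂(P(4)) = -(0.1805)·log₂(0.1805) = 0.44582
H(P) = 0.51167 + 0.32610 + 0.50105 + 0.44582 = 1.78464 bits

log₂(4) = 2.00000 bits

D_KL(P||U) = 2.00000 - 1.78464 = 0.21536 ≈ 0.2154 bits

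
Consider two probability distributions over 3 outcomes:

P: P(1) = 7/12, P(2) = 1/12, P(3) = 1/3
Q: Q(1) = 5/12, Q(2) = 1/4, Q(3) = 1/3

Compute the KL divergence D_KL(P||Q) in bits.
0.1511 bits

D_KL(P||Q) = Σ P(x) log₂(P(x)/Q(x))

Computing term by term:
  P(1)·log₂(P(1)/Q(1)) = (7/12)·log₂((7/12)/(5/12)) = 0.28317
  P(2)·log₂(P(2)/Q(2)) = (1/12)·log₂((1/12)/(1/4)) = -0.13208
  P(3)·log₂(P(3)/Q(3)) = (1/3)·log₂((1/3)/(1/3)) = 0.00000

D_KL(P||Q) = 0.28317 - 0.13208 + 0.00000 = 0.15109 ≈ 0.1511 bits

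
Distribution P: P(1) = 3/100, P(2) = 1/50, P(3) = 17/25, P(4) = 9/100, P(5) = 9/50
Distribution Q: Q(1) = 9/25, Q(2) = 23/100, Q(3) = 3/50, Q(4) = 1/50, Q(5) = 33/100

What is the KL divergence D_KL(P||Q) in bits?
2.2416 bits

D_KL(P||Q) = Σ P(x) log₂(P(x)/Q(x))

Computing term by term:
  P(1)·log₂(P(1)/Q(1)) = (3/100)·log₂((3/100)/(9/25)) = -0.10755
  P(2)·log₂(P(2)/Q(2)) = (1/50)·log₂((1/50)/(23/100)) = -0.07047
  P(3)·log₂(P(3)/Q(3)) = (17/25)·log₂((17/25)/(3/50)) = 2.38170
  P(4)·log₂(P(4)/Q(4)) = (9/100)·log₂((9/100)/(1/50)) = 0.19529
  P(5)·log₂(P(5)/Q(5)) = (9/50)·log₂((9/50)/(33/100)) = -0.15740

D_KL(P||Q) = -0.10755 - 0.07047 + 2.38170 + 0.19529 - 0.15740 = 2.24157 ≈ 2.2416 bits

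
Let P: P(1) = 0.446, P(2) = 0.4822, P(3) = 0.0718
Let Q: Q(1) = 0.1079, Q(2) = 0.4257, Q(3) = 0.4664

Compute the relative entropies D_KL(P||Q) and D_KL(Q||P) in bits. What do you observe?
D_KL(P||Q) = 0.8060 bits, D_KL(Q||P) = 0.9616 bits. The two directions give different values (D_KL(Q||P) exceeds D_KL(P||Q) by 0.1556 bits): KL divergence is asymmetric.

D_KL(P||Q) = Σ P(x) log₂(P(x)/Q(x))

Computing term by term:
  P(1)·log₂(P(1)/Q(1)) = 0.446·log₂(0.446/0.1079) = 0.91312
  P(2)·log₂(P(2)/Q(2)) = 0.4822·log₂(0.4822/0.4257) = 0.08670
  P(3)·log₂(P(3)/Q(3)) = 0.0718·log₂(0.0718/0.4664) = -0.19382

D_KL(P||Q) = 0.91312 + 0.08670 - 0.19382 = 0.80600 ≈ 0.8060 bits

D_KL(Q||P) = Σ Q(x) log₂(Q(x)/P(x))

Computing term by term:
  Q(1)·log₂(Q(1)/P(1)) = 0.1079·log₂(0.1079/0.446) = -0.22091
  Q(2)·log₂(Q(2)/P(2)) = 0.4257·log₂(0.4257/0.4822) = -0.07654
  Q(3)·log₂(Q(3)/P(3)) = 0.4664·log₂(0.4664/0.0718) = 1.25905

D_KL(Q||P) = -0.22091 - 0.07654 + 1.25905 = 0.96160 ≈ 0.9616 bits

These are NOT equal (difference: 0.1556 bits). KL divergence is asymmetric: D_KL(P||Q) ≠ D_KL(Q||P) in general.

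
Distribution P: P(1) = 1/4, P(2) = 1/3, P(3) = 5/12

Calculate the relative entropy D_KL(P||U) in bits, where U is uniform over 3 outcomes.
0.0304 bits

U(i) = 1/3 for all i

D_KL(P||U) = Σ P(x) log₂(P(x) / (1/3))
           = Σ P(x) log₂(P(x)) + log₂(3)
           = log₂(3) - H(P)

H(P) = -Σ P(x) log₂(P(x)):
  -P(1)·log₂(P(1)) = -(1/4)·log₂(1/4) = 0.50000
  -P(2)·log₂(P(2)) = -(1/3)·log₂(1/3) = 0.52832
  -P(3)·log₂(P(3)) = -(5/12)·log₂(5/12) = 0.52626
H(P) = 0.50000 + 0.52832 + 0.52626 = 1.55458 bits

log₂(3) = 1.58496 bits

D_KL(P||U) = 1.58496 - 1.55458 = 0.03038 ≈ 0.0304 bits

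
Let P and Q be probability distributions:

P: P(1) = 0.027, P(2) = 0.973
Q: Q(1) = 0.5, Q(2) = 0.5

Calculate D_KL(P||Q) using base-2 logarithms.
0.8209 bits

D_KL(P||Q) = Σ P(x) log₂(P(x)/Q(x))

Computing term by term:
  P(1)·log₂(P(1)/Q(1)) = 0.027·log₂(0.027/0.5) = -0.11369
  P(2)·log₂(P(2)/Q(2)) = 0.973·log₂(0.973/0.5) = 0.93458

D_KL(P||Q) = -0.11369 + 0.93458 = 0.82089 ≈ 0.8209 bits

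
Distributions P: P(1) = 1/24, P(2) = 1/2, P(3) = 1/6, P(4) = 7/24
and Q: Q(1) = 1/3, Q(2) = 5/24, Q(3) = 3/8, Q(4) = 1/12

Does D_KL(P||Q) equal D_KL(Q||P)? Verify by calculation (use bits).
D_KL(P||Q) = 0.8387 bits, D_KL(Q||P) = 1.0250 bits. No — D_KL(P||Q) ≠ D_KL(Q||P) for this pair.

D_KL(P||Q) = Σ P(x) log₂(P(x)/Q(x))

Computing term by term:
  P(1)·log₂(P(1)/Q(1)) = (1/24)·log₂((1/24)/(1/3)) = -0.12500
  P(2)·log₂(P(2)/Q(2)) = (1/2)·log₂((1/2)/(5/24)) = 0.63152
  P(3)·log₂(P(3)/Q(3)) = (1/6)·log₂((1/6)/(3/8)) = -0.19499
  P(4)·log₂(P(4)/Q(4)) = (7/24)·log₂((7/24)/(1/12)) = 0.52715

D_KL(P||Q) = -0.12500 + 0.63152 - 0.19499 + 0.52715 = 0.83868 ≈ 0.8387 bits

D_KL(Q||P) = Σ Q(x) log₂(Q(x)/P(x))

Computing term by term:
  Q(1)·log₂(Q(1)/P(1)) = (1/3)·log₂((1/3)/(1/24)) = 1.00000
  Q(2)·log₂(Q(2)/P(2)) = (5/24)·log₂((5/24)/(1/2)) = -0.26313
  Q(3)·log₂(Q(3)/P(3)) = (3/8)·log₂((3/8)/(1/6)) = 0.43872
  Q(4)·log₂(Q(4)/P(4)) = (1/12)·log₂((1/12)/(7/24)) = -0.15061

D_KL(Q||P) = 1.00000 - 0.26313 + 0.43872 - 0.15061 = 1.02498 ≈ 1.0250 bits

These are NOT equal (difference: 0.1863 bits). KL divergence is asymmetric: D_KL(P||Q) ≠ D_KL(Q||P) in general.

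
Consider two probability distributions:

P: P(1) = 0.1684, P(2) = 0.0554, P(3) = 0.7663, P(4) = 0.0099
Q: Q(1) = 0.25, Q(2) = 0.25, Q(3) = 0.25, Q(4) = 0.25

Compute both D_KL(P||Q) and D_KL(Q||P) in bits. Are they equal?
D_KL(P||Q) = 0.9758 bits, D_KL(Q||P) = 1.4466 bits. No, they are not equal.

D_KL(P||Q) = Σ P(x) log₂(P(x)/Q(x))

Computing term by term:
  P(1)·log₂(P(1)/Q(1)) = 0.1684·log₂(0.1684/0.25) = -0.09599
  P(2)·log₂(P(2)/Q(2)) = 0.0554·log₂(0.0554/0.25) = -0.12044
  P(3)·log₂(P(3)/Q(3)) = 0.7663·log₂(0.7663/0.25) = 1.23833
  P(4)·log₂(P(4)/Q(4)) = 0.0099·log₂(0.0099/0.25) = -0.04612

D_KL(P||Q) = -0.09599 - 0.12044 + 1.23833 - 0.04612 = 0.97578 ≈ 0.9758 bits

D_KL(Q||P) = Σ Q(x) log₂(Q(x)/P(x))

Computing term by term:
  Q(1)·log₂(Q(1)/P(1)) = 0.25·log₂(0.25/0.1684) = 0.14251
  Q(2)·log₂(Q(2)/P(2)) = 0.25·log₂(0.25/0.0554) = 0.54349
  Q(3)·log₂(Q(3)/P(3)) = 0.25·log₂(0.25/0.7663) = -0.40400
  Q(4)·log₂(Q(4)/P(4)) = 0.25·log₂(0.25/0.0099) = 1.16459

D_KL(Q||P) = 0.14251 + 0.54349 - 0.40400 + 1.16459 = 1.44659 ≈ 1.4466 bits

These are NOT equal (difference: 0.4708 bits). KL divergence is asymmetric: D_KL(P||Q) ≠ D_KL(Q||P) in general.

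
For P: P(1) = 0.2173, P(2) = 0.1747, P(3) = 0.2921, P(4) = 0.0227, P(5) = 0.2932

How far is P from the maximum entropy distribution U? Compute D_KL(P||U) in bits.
0.2421 bits

U(i) = 1/5 for all i

D_KL(P||U) = Σ P(x) log₂(P(x) / (1/5))
           = Σ P(x) log₂(P(x)) + log₂(5)
           = log₂(5) - H(P)

H(P) = -Σ P(x) log₂(P(x)):
  -P(1)·log₂(P(1)) = -(0.2173)·log₂(0.2173) = 0.47855
  -P(2)·log₂(P(2)) = -(0.1747)·log₂(0.1747) = 0.43973
  -P(3)·log₂(P(3)) = -(0.2921)·log₂(0.2921) = 0.51861
  -P(4)·log₂(P(4)) = -(0.0227)·log₂(0.0227) = 0.12397
  -P(5)·log₂(P(5)) = -(0.2932)·log₂(0.2932) = 0.51898
H(P) = 0.47855 + 0.43973 + 0.51861 + 0.12397 + 0.51898 = 2.07984 bits

log₂(5) = 2.32193 bits

D_KL(P||U) = 2.32193 - 2.07984 = 0.24209 ≈ 0.2421 bits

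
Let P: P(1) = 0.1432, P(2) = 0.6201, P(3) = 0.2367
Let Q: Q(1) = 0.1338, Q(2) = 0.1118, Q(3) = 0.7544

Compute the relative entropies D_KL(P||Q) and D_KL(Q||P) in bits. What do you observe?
D_KL(P||Q) = 1.1508 bits, D_KL(Q||P) = 0.9721 bits. The two directions give different values (D_KL(P||Q) exceeds D_KL(Q||P) by 0.1787 bits): KL divergence is asymmetric.

D_KL(P||Q) = Σ P(x) log₂(P(x)/Q(x))

Computing term by term:
  P(1)·log₂(P(1)/Q(1)) = 0.1432·log₂(0.1432/0.1338) = 0.01403
  P(2)·log₂(P(2)/Q(2)) = 0.6201·log₂(0.6201/0.1118) = 1.53263
  P(3)·log₂(P(3)/Q(3)) = 0.2367·log₂(0.2367/0.7544) = -0.39583

D_KL(P||Q) = 0.01403 + 1.53263 - 0.39583 = 1.15083 ≈ 1.1508 bits

D_KL(Q||P) = Σ Q(x) log₂(Q(x)/P(x))

Computing term by term:
  Q(1)·log₂(Q(1)/P(1)) = 0.1338·log₂(0.1338/0.1432) = -0.01311
  Q(2)·log₂(Q(2)/P(2)) = 0.1118·log₂(0.1118/0.6201) = -0.27632
  Q(3)·log₂(Q(3)/P(3)) = 0.7544·log₂(0.7544/0.2367) = 1.26156

D_KL(Q||P) = -0.01311 - 0.27632 + 1.26156 = 0.97213 ≈ 0.9721 bits

These are NOT equal (difference: 0.1787 bits). KL divergence is asymmetric: D_KL(P||Q) ≠ D_KL(Q||P) in general.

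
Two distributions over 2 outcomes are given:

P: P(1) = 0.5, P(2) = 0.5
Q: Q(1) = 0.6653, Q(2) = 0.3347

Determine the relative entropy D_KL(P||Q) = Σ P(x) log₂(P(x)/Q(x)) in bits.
0.0835 bits

D_KL(P||Q) = Σ P(x) log₂(P(x)/Q(x))

Computing term by term:
  P(1)·log₂(P(1)/Q(1)) = 0.5·log₂(0.5/0.6653) = -0.20604
  P(2)·log₂(P(2)/Q(2)) = 0.5·log₂(0.5/0.3347) = 0.28953

D_KL(P||Q) = -0.20604 + 0.28953 = 0.08349 ≈ 0.0835 bits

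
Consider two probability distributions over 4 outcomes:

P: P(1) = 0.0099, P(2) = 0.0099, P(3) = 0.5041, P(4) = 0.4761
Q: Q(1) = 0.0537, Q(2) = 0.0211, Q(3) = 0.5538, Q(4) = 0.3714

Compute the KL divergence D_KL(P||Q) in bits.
0.0672 bits

D_KL(P||Q) = Σ P(x) log₂(P(x)/Q(x))

Computing term by term:
  P(1)·log₂(P(1)/Q(1)) = 0.0099·log₂(0.0099/0.0537) = -0.02415
  P(2)·log₂(P(2)/Q(2)) = 0.0099·log₂(0.0099/0.0211) = -0.01081
  P(3)·log₂(P(3)/Q(3)) = 0.5041·log₂(0.5041/0.5538) = -0.06838
  P(4)·log₂(P(4)/Q(4)) = 0.4761·log₂(0.4761/0.3714) = 0.17058

D_KL(P||Q) = -0.02415 - 0.01081 - 0.06838 + 0.17058 = 0.06724 ≈ 0.0672 bits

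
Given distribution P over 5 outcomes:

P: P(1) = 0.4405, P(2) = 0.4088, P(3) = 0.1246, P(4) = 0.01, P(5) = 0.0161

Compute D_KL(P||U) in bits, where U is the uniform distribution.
0.7366 bits

U(i) = 1/5 for all i

D_KL(P||U) = Σ P(x) log₂(P(x) / (1/5))
           = Σ P(x) log₂(P(x)) + log₂(5)
           = log₂(5) - H(P)

H(P) = -Σ P(x) log₂(P(x)):
  -P(1)·log₂(P(1)) = -(0.4405)·log₂(0.4405) = 0.52102
  -P(2)·log₂(P(2)) = -(0.4088)·log₂(0.4088) = 0.52757
  -P(3)·log₂(P(3)) = -(0.1246)·log₂(0.1246) = 0.37438
  -P(4)·log₂(P(4)) = -(0.01)·log₂(0.01) = 0.06644
  -P(5)·log₂(P(5)) = -(0.0161)·log₂(0.0161) = 0.09590
H(P) = 0.52102 + 0.52757 + 0.37438 + 0.06644 + 0.09590 = 1.58531 bits

log₂(5) = 2.32193 bits

D_KL(P||U) = 2.32193 - 1.58531 = 0.73662 ≈ 0.7366 bits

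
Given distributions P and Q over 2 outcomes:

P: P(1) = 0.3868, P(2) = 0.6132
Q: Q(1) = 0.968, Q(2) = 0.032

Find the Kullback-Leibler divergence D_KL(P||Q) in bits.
2.1005 bits

D_KL(P||Q) = Σ P(x) log₂(P(x)/Q(x))

Computing term by term:
  P(1)·log₂(P(1)/Q(1)) = 0.3868·log₂(0.3868/0.968) = -0.51190
  P(2)·log₂(P(2)/Q(2)) = 0.6132·log₂(0.6132/0.032) = 2.61236

D_KL(P||Q) = -0.51190 + 2.61236 = 2.10046 ≈ 2.1005 bits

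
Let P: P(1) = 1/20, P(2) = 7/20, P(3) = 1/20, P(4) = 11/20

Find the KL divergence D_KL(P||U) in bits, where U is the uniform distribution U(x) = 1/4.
0.5633 bits

U(i) = 1/4 for all i

D_KL(P||U) = Σ P(x) log₂(P(x) / (1/4))
           = Σ P(x) log₂(P(x)) + log₂(4)
           = log₂(4) - H(P)

H(P) = -Σ P(x) log₂(P(x)):
  -P(1)·log₂(P(1)) = -(1/20)·log₂(1/20) = 0.21610
  -P(2)·log₂(P(2)) = -(7/20)·log₂(7/20) = 0.53010
  -P(3)·log₂(P(3)) = -(1/20)·log₂(1/20) = 0.21610
  -P(4)·log₂(P(4)) = -(11/20)·log₂(11/20) = 0.47437
H(P) = 0.21610 + 0.53010 + 0.21610 + 0.47437 = 1.43667 bits

log₂(4) = 2.00000 bits

D_KL(P||U) = 2.00000 - 1.43667 = 0.56333 ≈ 0.5633 bits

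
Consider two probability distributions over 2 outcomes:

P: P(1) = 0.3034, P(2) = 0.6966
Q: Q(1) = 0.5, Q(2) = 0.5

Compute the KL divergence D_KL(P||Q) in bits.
0.1146 bits

D_KL(P||Q) = Σ P(x) log₂(P(x)/Q(x))

Computing term by term:
  P(1)·log₂(P(1)/Q(1)) = 0.3034·log₂(0.3034/0.5) = -0.21866
  P(2)·log₂(P(2)/Q(2)) = 0.6966·log₂(0.6966/0.5) = 0.33326

D_KL(P||Q) = -0.21866 + 0.33326 = 0.11460 ≈ 0.1146 bits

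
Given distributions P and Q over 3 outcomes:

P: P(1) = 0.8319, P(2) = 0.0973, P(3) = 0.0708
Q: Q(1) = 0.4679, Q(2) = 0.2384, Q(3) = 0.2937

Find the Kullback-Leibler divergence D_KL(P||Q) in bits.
0.4195 bits

D_KL(P||Q) = Σ P(x) log₂(P(x)/Q(x))

Computing term by term:
  P(1)·log₂(P(1)/Q(1)) = 0.8319·log₂(0.8319/0.4679) = 0.69065
  P(2)·log₂(P(2)/Q(2)) = 0.0973·log₂(0.0973/0.2384) = -0.12580
  P(3)·log₂(P(3)/Q(3)) = 0.0708·log₂(0.0708/0.2937) = -0.14532

D_KL(P||Q) = 0.69065 - 0.12580 - 0.14532 = 0.41953 ≈ 0.4195 bits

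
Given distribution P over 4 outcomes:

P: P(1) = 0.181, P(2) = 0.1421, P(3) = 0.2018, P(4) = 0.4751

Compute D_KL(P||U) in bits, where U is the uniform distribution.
0.1776 bits

U(i) = 1/4 for all i

D_KL(P||U) = Σ P(x) log₂(P(x) / (1/4))
           = Σ P(x) log₂(P(x)) + log₂(4)
           = log₂(4) - H(P)

H(P) = -Σ P(x) log₂(P(x)):
  -P(1)·log₂(P(1)) = -(0.181)·log₂(0.181) = 0.44633
  -P(2)·log₂(P(2)) = -(0.1421)·log₂(0.1421) = 0.40001
  -P(3)·log₂(P(3)) = -(0.2018)·log₂(0.2018) = 0.46596
  -P(4)·log₂(P(4)) = -(0.4751)·log₂(0.4751) = 0.51011
H(P) = 0.44633 + 0.40001 + 0.46596 + 0.51011 = 1.82241 bits

log₂(4) = 2.00000 bits

D_KL(P||U) = 2.00000 - 1.82241 = 0.17759 ≈ 0.1776 bits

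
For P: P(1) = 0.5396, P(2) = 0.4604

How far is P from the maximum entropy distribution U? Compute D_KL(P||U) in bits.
0.0045 bits

U(i) = 1/2 for all i

D_KL(P||U) = Σ P(x) log₂(P(x) / (1/2))
           = Σ P(x) log₂(P(x)) + log₂(2)
           = log₂(2) - H(P)

H(P) = -Σ P(x) log₂(P(x)):
  -P(1)·log₂(P(1)) = -(0.5396)·log₂(0.5396) = 0.48026
  -P(2)·log₂(P(2)) = -(0.4604)·log₂(0.4604) = 0.51521
H(P) = 0.48026 + 0.51521 = 0.99547 bits

log₂(2) = 1.00000 bits

D_KL(P||U) = 1.00000 - 0.99547 = 0.00453 ≈ 0.0045 bits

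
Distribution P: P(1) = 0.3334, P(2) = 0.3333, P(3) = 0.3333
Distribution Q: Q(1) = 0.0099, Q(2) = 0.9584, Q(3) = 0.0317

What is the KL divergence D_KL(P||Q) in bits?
2.3150 bits

D_KL(P||Q) = Σ P(x) log₂(P(x)/Q(x))

Computing term by term:
  P(1)·log₂(P(1)/Q(1)) = 0.3334·log₂(0.3334/0.0099) = 1.69157
  P(2)·log₂(P(2)/Q(2)) = 0.3333·log₂(0.3333/0.9584) = -0.50788
  P(3)·log₂(P(3)/Q(3)) = 0.3333·log₂(0.3333/0.0317) = 1.13131

D_KL(P||Q) = 1.69157 - 0.50788 + 1.13131 = 2.31500 ≈ 2.3150 bits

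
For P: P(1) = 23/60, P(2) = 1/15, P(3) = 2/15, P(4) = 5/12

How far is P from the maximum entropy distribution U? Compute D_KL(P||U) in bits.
0.2954 bits

U(i) = 1/4 for all i

D_KL(P||U) = Σ P(x) log₂(P(x) / (1/4))
           = Σ P(x) log₂(P(x)) + log₂(4)
           = log₂(4) - H(P)

H(P) = -Σ P(x) log₂(P(x)):
  -P(1)·log₂(P(1)) = -(23/60)·log₂(23/60) = 0.53028
  -P(2)·log₂(P(2)) = -(1/15)·log₂(1/15) = 0.26046
  -P(3)·log₂(P(3)) = -(2/15)·log₂(2/15) = 0.38759
  -P(4)·log₂(P(4)) = -(5/12)·log₂(5/12) = 0.52626
H(P) = 0.53028 + 0.26046 + 0.38759 + 0.52626 = 1.70459 bits

log₂(4) = 2.00000 bits

D_KL(P||U) = 2.00000 - 1.70459 = 0.29541 ≈ 0.2954 bits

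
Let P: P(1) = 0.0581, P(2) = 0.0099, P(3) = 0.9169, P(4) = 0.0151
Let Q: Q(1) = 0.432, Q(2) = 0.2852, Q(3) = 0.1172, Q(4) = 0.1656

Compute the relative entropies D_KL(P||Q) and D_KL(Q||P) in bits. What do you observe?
D_KL(P||Q) = 2.4528 bits, D_KL(Q||P) = 2.8575 bits. The two directions give different values (D_KL(Q||P) exceeds D_KL(P||Q) by 0.4047 bits): KL divergence is asymmetric.

D_KL(P||Q) = Σ P(x) log₂(P(x)/Q(x))

Computing term by term:
  P(1)·log₂(P(1)/Q(1)) = 0.0581·log₂(0.0581/0.432) = -0.16817
  P(2)·log₂(P(2)/Q(2)) = 0.0099·log₂(0.0099/0.2852) = -0.04800
  P(3)·log₂(P(3)/Q(3)) = 0.9169·log₂(0.9169/0.1172) = 2.72117
  P(4)·log₂(P(4)/Q(4)) = 0.0151·log₂(0.0151/0.1656) = -0.05217

D_KL(P||Q) = -0.16817 - 0.04800 + 2.72117 - 0.05217 = 2.45283 ≈ 2.4528 bits

D_KL(Q||P) = Σ Q(x) log₂(Q(x)/P(x))

Computing term by term:
  Q(1)·log₂(Q(1)/P(1)) = 0.432·log₂(0.432/0.0581) = 1.25039
  Q(2)·log₂(Q(2)/P(2)) = 0.2852·log₂(0.2852/0.0099) = 1.38276
  Q(3)·log₂(Q(3)/P(3)) = 0.1172·log₂(0.1172/0.9169) = -0.34783
  Q(4)·log₂(Q(4)/P(4)) = 0.1656·log₂(0.1656/0.0151) = 0.57216

D_KL(Q||P) = 1.25039 + 1.38276 - 0.34783 + 0.57216 = 2.85748 ≈ 2.8575 bits

These are NOT equal (difference: 0.4047 bits). KL divergence is asymmetric: D_KL(P||Q) ≠ D_KL(Q||P) in general.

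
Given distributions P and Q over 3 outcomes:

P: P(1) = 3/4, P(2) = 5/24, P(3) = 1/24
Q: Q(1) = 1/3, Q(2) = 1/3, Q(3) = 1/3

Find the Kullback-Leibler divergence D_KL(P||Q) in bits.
0.6112 bits

D_KL(P||Q) = Σ P(x) log₂(P(x)/Q(x))

Computing term by term:
  P(1)·log₂(P(1)/Q(1)) = (3/4)·log₂((3/4)/(1/3)) = 0.87744
  P(2)·log₂(P(2)/Q(2)) = (5/24)·log₂((5/24)/(1/3)) = -0.14126
  P(3)·log₂(P(3)/Q(3)) = (1/24)·log₂((1/24)/(1/3)) = -0.12500

D_KL(P||Q) = 0.87744 - 0.14126 - 0.12500 = 0.61118 ≈ 0.6112 bits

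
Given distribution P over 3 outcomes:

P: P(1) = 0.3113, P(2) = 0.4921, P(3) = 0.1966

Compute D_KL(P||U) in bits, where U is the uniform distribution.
0.0961 bits

U(i) = 1/3 for all i

D_KL(P||U) = Σ P(x) log₂(P(x) / (1/3))
           = Σ P(x) log₂(P(x)) + log₂(3)
           = log₂(3) - H(P)

H(P) = -Σ P(x) log₂(P(x)):
  -P(1)·log₂(P(1)) = -(0.3113)·log₂(0.3113) = 0.52411
  -P(2)·log₂(P(2)) = -(0.4921)·log₂(0.4921) = 0.50341
  -P(3)·log₂(P(3)) = -(0.1966)·log₂(0.1966) = 0.46135
H(P) = 0.52411 + 0.50341 + 0.46135 = 1.48887 bits

log₂(3) = 1.58496 bits

D_KL(P||U) = 1.58496 - 1.48887 = 0.09609 ≈ 0.0961 bits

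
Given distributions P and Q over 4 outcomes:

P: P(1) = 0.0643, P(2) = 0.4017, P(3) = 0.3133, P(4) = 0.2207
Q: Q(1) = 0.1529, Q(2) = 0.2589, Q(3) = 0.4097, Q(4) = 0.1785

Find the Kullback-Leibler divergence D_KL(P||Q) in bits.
0.1205 bits

D_KL(P||Q) = Σ P(x) log₂(P(x)/Q(x))

Computing term by term:
  P(1)·log₂(P(1)/Q(1)) = 0.0643·log₂(0.0643/0.1529) = -0.08036
  P(2)·log₂(P(2)/Q(2)) = 0.4017·log₂(0.4017/0.2589) = 0.25457
  P(3)·log₂(P(3)/Q(3)) = 0.3133·log₂(0.3133/0.4097) = -0.12125
  P(4)·log₂(P(4)/Q(4)) = 0.2207·log₂(0.2207/0.1785) = 0.06757

D_KL(P||Q) = -0.08036 + 0.25457 - 0.12125 + 0.06757 = 0.12053 ≈ 0.1205 bits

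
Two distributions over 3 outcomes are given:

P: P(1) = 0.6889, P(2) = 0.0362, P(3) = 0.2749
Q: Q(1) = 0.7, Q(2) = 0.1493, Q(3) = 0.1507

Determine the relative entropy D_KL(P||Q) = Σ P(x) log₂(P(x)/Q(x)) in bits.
0.1485 bits

D_KL(P||Q) = Σ P(x) log₂(P(x)/Q(x))

Computing term by term:
  P(1)·log₂(P(1)/Q(1)) = 0.6889·log₂(0.6889/0.7) = -0.01589
  P(2)·log₂(P(2)/Q(2)) = 0.0362·log₂(0.0362/0.1493) = -0.07400
  P(3)·log₂(P(3)/Q(3)) = 0.2749·log₂(0.2749/0.1507) = 0.23840

D_KL(P||Q) = -0.01589 - 0.07400 + 0.23840 = 0.14851 ≈ 0.1485 bits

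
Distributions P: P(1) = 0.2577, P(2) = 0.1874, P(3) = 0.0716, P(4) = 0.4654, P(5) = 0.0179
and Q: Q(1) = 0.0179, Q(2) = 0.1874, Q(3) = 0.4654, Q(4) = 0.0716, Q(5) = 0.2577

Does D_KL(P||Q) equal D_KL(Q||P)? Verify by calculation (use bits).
D_KL(P||Q) = 1.9861 bits, D_KL(Q||P) = 1.9861 bits. Yes — for this pair D_KL(P||Q) = D_KL(Q||P).

D_KL(P||Q) = Σ P(x) log₂(P(x)/Q(x))

Computing term by term:
  P(1)·log₂(P(1)/Q(1)) = 0.2577·log₂(0.2577/0.0179) = 0.99154
  P(2)·log₂(P(2)/Q(2)) = 0.1874·log₂(0.1874/0.1874) = 0.00000
  P(3)·log₂(P(3)/Q(3)) = 0.0716·log₂(0.0716/0.4654) = -0.19335
  P(4)·log₂(P(4)/Q(4)) = 0.4654·log₂(0.4654/0.0716) = 1.25678
  P(5)·log₂(P(5)/Q(5)) = 0.0179·log₂(0.0179/0.2577) = -0.06887

D_KL(P||Q) = 0.99154 + 0.00000 - 0.19335 + 1.25678 - 0.06887 = 1.98610 ≈ 1.9861 bits

D_KL(Q||P) = Σ Q(x) log₂(Q(x)/P(x))

Computing term by term:
  Q(1)·log₂(Q(1)/P(1)) = 0.0179·log₂(0.0179/0.2577) = -0.06887
  Q(2)·log₂(Q(2)/P(2)) = 0.1874·log₂(0.1874/0.1874) = 0.00000
  Q(3)·log₂(Q(3)/P(3)) = 0.4654·log₂(0.4654/0.0716) = 1.25678
  Q(4)·log₂(Q(4)/P(4)) = 0.0716·log₂(0.0716/0.4654) = -0.19335
  Q(5)·log₂(Q(5)/P(5)) = 0.2577·log₂(0.2577/0.0179) = 0.99154

D_KL(Q||P) = -0.06887 + 0.00000 + 1.25678 - 0.19335 + 0.99154 = 1.98610 ≈ 1.9861 bits

These ARE equal here. Q is P with outcomes relabeled (Q(1) = P(5), Q(3) = P(4), Q(4) = P(3), Q(5) = P(1)) by a relabeling that is its own inverse, so the two sums contain exactly the same terms in a different order. This is a special case — KL divergence is not symmetric in general: D_KL(P||Q) ≠ D_KL(Q||P) for most P, Q.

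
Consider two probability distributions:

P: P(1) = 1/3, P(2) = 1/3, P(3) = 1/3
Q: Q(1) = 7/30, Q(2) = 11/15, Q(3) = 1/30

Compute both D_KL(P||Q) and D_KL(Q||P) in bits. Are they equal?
D_KL(P||Q) = 0.8997 bits, D_KL(Q||P) = 0.6034 bits. No, they are not equal.

D_KL(P||Q) = Σ P(x) log₂(P(x)/Q(x))

Computing term by term:
  P(1)·log₂(P(1)/Q(1)) = (1/3)·log₂((1/3)/(7/30)) = 0.17152
  P(2)·log₂(P(2)/Q(2)) = (1/3)·log₂((1/3)/(11/15)) = -0.37917
  P(3)·log₂(P(3)/Q(3)) = (1/3)·log₂((1/3)/(1/30)) = 1.10731

D_KL(P||Q) = 0.17152 - 0.37917 + 1.10731 = 0.89966 ≈ 0.8997 bits

D_KL(Q||P) = Σ Q(x) log₂(Q(x)/P(x))

Computing term by term:
  Q(1)·log₂(Q(1)/P(1)) = (7/30)·log₂((7/30)/(1/3)) = -0.12007
  Q(2)·log₂(Q(2)/P(2)) = (11/15)·log₂((11/15)/(1/3)) = 0.83417
  Q(3)·log₂(Q(3)/P(3)) = (1/30)·log₂((1/30)/(1/3)) = -0.11073

D_KL(Q||P) = -0.12007 + 0.83417 - 0.11073 = 0.60337 ≈ 0.6034 bits

These are NOT equal (difference: 0.2963 bits). KL divergence is asymmetric: D_KL(P||Q) ≠ D_KL(Q||P) in general.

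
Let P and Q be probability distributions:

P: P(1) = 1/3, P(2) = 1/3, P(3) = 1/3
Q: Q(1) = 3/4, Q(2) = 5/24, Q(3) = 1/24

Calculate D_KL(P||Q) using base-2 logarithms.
0.8360 bits

D_KL(P||Q) = Σ P(x) log₂(P(x)/Q(x))

Computing term by term:
  P(1)·log₂(P(1)/Q(1)) = (1/3)·log₂((1/3)/(3/4)) = -0.38998
  P(2)·log₂(P(2)/Q(2)) = (1/3)·log₂((1/3)/(5/24)) = 0.22602
  P(3)·log₂(P(3)/Q(3)) = (1/3)·log₂((1/3)/(1/24)) = 1.00000

D_KL(P||Q) = -0.38998 + 0.22602 + 1.00000 = 0.83604 ≈ 0.8360 bits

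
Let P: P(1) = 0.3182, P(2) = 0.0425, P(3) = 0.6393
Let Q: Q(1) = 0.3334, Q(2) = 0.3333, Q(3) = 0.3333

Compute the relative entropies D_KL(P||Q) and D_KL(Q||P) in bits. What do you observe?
D_KL(P||Q) = 0.4530 bits, D_KL(Q||P) = 0.6996 bits. The two directions give different values (D_KL(Q||P) exceeds D_KL(P||Q) by 0.2466 bits): KL divergence is asymmetric.

D_KL(P||Q) = Σ P(x) log₂(P(x)/Q(x))

Computing term by term:
  P(1)·log₂(P(1)/Q(1)) = 0.3182·log₂(0.3182/0.3334) = -0.02142
  P(2)·log₂(P(2)/Q(2)) = 0.0425·log₂(0.0425/0.3333) = -0.12628
  P(3)·log₂(P(3)/Q(3)) = 0.6393·log₂(0.6393/0.3333) = 0.60073

D_KL(P||Q) = -0.02142 - 0.12628 + 0.60073 = 0.45303 ≈ 0.4530 bits

D_KL(Q||P) = Σ Q(x) log₂(Q(x)/P(x))

Computing term by term:
  Q(1)·log₂(Q(1)/P(1)) = 0.3334·log₂(0.3334/0.3182) = 0.02244
  Q(2)·log₂(Q(2)/P(2)) = 0.3333·log₂(0.3333/0.0425) = 0.99033
  Q(3)·log₂(Q(3)/P(3)) = 0.3333·log₂(0.3333/0.6393) = -0.31319

D_KL(Q||P) = 0.02244 + 0.99033 - 0.31319 = 0.69958 ≈ 0.6996 bits

These are NOT equal (difference: 0.2466 bits). KL divergence is asymmetric: D_KL(P||Q) ≠ D_KL(Q||P) in general.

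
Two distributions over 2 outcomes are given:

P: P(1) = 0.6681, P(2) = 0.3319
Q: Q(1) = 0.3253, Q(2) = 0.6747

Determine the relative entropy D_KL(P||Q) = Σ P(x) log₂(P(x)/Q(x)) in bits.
0.3540 bits

D_KL(P||Q) = Σ P(x) log₂(P(x)/Q(x))

Computing term by term:
  P(1)·log₂(P(1)/Q(1)) = 0.6681·log₂(0.6681/0.3253) = 0.69368
  P(2)·log₂(P(2)/Q(2)) = 0.3319·log₂(0.3319/0.6747) = -0.33970

D_KL(P||Q) = 0.69368 - 0.33970 = 0.35398 ≈ 0.3540 bits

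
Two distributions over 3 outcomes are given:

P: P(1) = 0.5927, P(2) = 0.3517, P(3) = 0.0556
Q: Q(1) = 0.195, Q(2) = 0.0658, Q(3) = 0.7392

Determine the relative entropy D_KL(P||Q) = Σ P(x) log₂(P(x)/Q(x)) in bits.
1.5935 bits

D_KL(P||Q) = Σ P(x) log₂(P(x)/Q(x))

Computing term by term:
  P(1)·log₂(P(1)/Q(1)) = 0.5927·log₂(0.5927/0.195) = 0.95059
  P(2)·log₂(P(2)/Q(2)) = 0.3517·log₂(0.3517/0.0658) = 0.85048
  P(3)·log₂(P(3)/Q(3)) = 0.0556·log₂(0.0556/0.7392) = -0.20754

D_KL(P||Q) = 0.95059 + 0.85048 - 0.20754 = 1.59353 ≈ 1.5935 bits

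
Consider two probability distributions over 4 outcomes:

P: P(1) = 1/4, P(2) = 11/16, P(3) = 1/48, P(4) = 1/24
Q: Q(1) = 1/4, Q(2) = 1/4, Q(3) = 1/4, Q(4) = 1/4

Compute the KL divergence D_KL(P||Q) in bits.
0.8210 bits

D_KL(P||Q) = Σ P(x) log₂(P(x)/Q(x))

Computing term by term:
  P(1)·log₂(P(1)/Q(1)) = (1/4)·log₂((1/4)/(1/4)) = 0.00000
  P(2)·log₂(P(2)/Q(2)) = (11/16)·log₂((11/16)/(1/4)) = 1.00336
  P(3)·log₂(P(3)/Q(3)) = (1/48)·log₂((1/48)/(1/4)) = -0.07469
  P(4)·log₂(P(4)/Q(4)) = (1/24)·log₂((1/24)/(1/4)) = -0.10771

D_KL(P||Q) = 0.00000 + 1.00336 - 0.07469 - 0.10771 = 0.82096 ≈ 0.8210 bits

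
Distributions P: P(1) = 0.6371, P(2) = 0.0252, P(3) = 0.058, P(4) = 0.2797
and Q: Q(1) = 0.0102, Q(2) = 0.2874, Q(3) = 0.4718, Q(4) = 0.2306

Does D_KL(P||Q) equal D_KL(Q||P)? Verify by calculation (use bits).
D_KL(P||Q) = 3.6142 bits, D_KL(Q||P) = 2.3109 bits. No — D_KL(P||Q) ≠ D_KL(Q||P) for this pair.

D_KL(P||Q) = Σ P(x) log₂(P(x)/Q(x))

Computing term by term:
  P(1)·log₂(P(1)/Q(1)) = 0.6371·log₂(0.6371/0.0102) = 3.80022
  P(2)·log₂(P(2)/Q(2)) = 0.0252·log₂(0.0252/0.2874) = -0.08849
  P(3)·log₂(P(3)/Q(3)) = 0.058·log₂(0.058/0.4718) = -0.17539
  P(4)·log₂(P(4)/Q(4)) = 0.2797·log₂(0.2797/0.2306) = 0.07789

D_KL(P||Q) = 3.80022 - 0.08849 - 0.17539 + 0.07789 = 3.61423 ≈ 3.6142 bits

D_KL(Q||P) = Σ Q(x) log₂(Q(x)/P(x))

Computing term by term:
  Q(1)·log₂(Q(1)/P(1)) = 0.0102·log₂(0.0102/0.6371) = -0.06084
  Q(2)·log₂(Q(2)/P(2)) = 0.2874·log₂(0.2874/0.0252) = 1.00922
  Q(3)·log₂(Q(3)/P(3)) = 0.4718·log₂(0.4718/0.058) = 1.42675
  Q(4)·log₂(Q(4)/P(4)) = 0.2306·log₂(0.2306/0.2797) = -0.06422

D_KL(Q||P) = -0.06084 + 1.00922 + 1.42675 - 0.06422 = 2.31091 ≈ 2.3109 bits

These are NOT equal (difference: 1.3033 bits). KL divergence is asymmetric: D_KL(P||Q) ≠ D_KL(Q||P) in general.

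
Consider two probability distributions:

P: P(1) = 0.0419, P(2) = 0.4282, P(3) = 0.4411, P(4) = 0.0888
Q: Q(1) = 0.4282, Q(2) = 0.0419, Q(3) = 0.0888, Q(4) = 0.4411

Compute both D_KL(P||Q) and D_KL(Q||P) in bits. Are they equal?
D_KL(P||Q) = 2.1101 bits, D_KL(Q||P) = 2.1101 bits. Yes, in this case they are equal (although KL divergence is not symmetric in general).

D_KL(P||Q) = Σ P(x) log₂(P(x)/Q(x))

Computing term by term:
  P(1)·log₂(P(1)/Q(1)) = 0.0419·log₂(0.0419/0.4282) = -0.14050
  P(2)·log₂(P(2)/Q(2)) = 0.4282·log₂(0.4282/0.0419) = 1.43587
  P(3)·log₂(P(3)/Q(3)) = 0.4411·log₂(0.4411/0.0888) = 1.02003
  P(4)·log₂(P(4)/Q(4)) = 0.0888·log₂(0.0888/0.4411) = -0.20535

D_KL(P||Q) = -0.14050 + 1.43587 + 1.02003 - 0.20535 = 2.11005 ≈ 2.1101 bits

D_KL(Q||P) = Σ Q(x) log₂(Q(x)/P(x))

Computing term by term:
  Q(1)·log₂(Q(1)/P(1)) = 0.4282·log₂(0.4282/0.0419) = 1.43587
  Q(2)·log₂(Q(2)/P(2)) = 0.0419·log₂(0.0419/0.4282) = -0.14050
  Q(3)·log₂(Q(3)/P(3)) = 0.0888·log₂(0.0888/0.4411) = -0.20535
  Q(4)·log₂(Q(4)/P(4)) = 0.4411·log₂(0.4411/0.0888) = 1.02003

D_KL(Q||P) = 1.43587 - 0.14050 - 0.20535 + 1.02003 = 2.11005 ≈ 2.1101 bits

These ARE equal here. Q is P with outcomes relabeled (Q(1) = P(2), Q(2) = P(1), Q(3) = P(4), Q(4) = P(3)) by a relabeling that is its own inverse, so the two sums contain exactly the same terms in a different order. This is a special case — KL divergence is not symmetric in general: D_KL(P||Q) ≠ D_KL(Q||P) for most P, Q.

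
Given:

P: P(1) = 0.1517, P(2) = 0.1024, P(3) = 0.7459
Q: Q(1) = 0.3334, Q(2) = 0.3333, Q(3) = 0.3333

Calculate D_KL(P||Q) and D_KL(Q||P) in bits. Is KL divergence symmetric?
D_KL(P||Q) = 0.5202 bits, D_KL(Q||P) = 0.5589 bits. No, KL divergence is not symmetric.

D_KL(P||Q) = Σ P(x) log₂(P(x)/Q(x))

Computing term by term:
  P(1)·log₂(P(1)/Q(1)) = 0.1517·log₂(0.1517/0.3334) = -0.17234
  P(2)·log₂(P(2)/Q(2)) = 0.1024·log₂(0.1024/0.3333) = -0.17435
  P(3)·log₂(P(3)/Q(3)) = 0.7459·log₂(0.7459/0.3333) = 0.86686

D_KL(P||Q) = -0.17234 - 0.17435 + 0.86686 = 0.52017 ≈ 0.5202 bits

D_KL(Q||P) = Σ Q(x) log₂(Q(x)/P(x))

Computing term by term:
  Q(1)·log₂(Q(1)/P(1)) = 0.3334·log₂(0.3334/0.1517) = 0.37875
  Q(2)·log₂(Q(2)/P(2)) = 0.3333·log₂(0.3333/0.1024) = 0.56748
  Q(3)·log₂(Q(3)/P(3)) = 0.3333·log₂(0.3333/0.7459) = -0.38735

D_KL(Q||P) = 0.37875 + 0.56748 - 0.38735 = 0.55888 ≈ 0.5589 bits

These are NOT equal (difference: 0.0387 bits). KL divergence is asymmetric: D_KL(P||Q) ≠ D_KL(Q||P) in general.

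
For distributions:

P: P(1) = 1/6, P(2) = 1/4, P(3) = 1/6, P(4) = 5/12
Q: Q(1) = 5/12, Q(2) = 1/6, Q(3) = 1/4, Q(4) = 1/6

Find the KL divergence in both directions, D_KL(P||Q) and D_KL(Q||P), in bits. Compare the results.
D_KL(P||Q) = 0.3792 bits, D_KL(Q||P) = 0.3792 bits. The two directions give exactly the same value for this pair.

D_KL(P||Q) = Σ P(x) log₂(P(x)/Q(x))

Computing term by term:
  P(1)·log₂(P(1)/Q(1)) = (1/6)·log₂((1/6)/(5/12)) = -0.22032
  P(2)·log₂(P(2)/Q(2)) = (1/4)·log₂((1/4)/(1/6)) = 0.14624
  P(3)·log₂(P(3)/Q(3)) = (1/6)·log₂((1/6)/(1/4)) = -0.09749
  P(4)·log₂(P(4)/Q(4)) = (5/12)·log₂((5/12)/(1/6)) = 0.55080

D_KL(P||Q) = -0.22032 + 0.14624 - 0.09749 + 0.55080 = 0.37923 ≈ 0.3792 bits

D_KL(Q||P) = Σ Q(x) log₂(Q(x)/P(x))

Computing term by term:
  Q(1)·log₂(Q(1)/P(1)) = (5/12)·log₂((5/12)/(1/6)) = 0.55080
  Q(2)·log₂(Q(2)/P(2)) = (1/6)·log₂((1/6)/(1/4)) = -0.09749
  Q(3)·log₂(Q(3)/P(3)) = (1/4)·log₂((1/4)/(1/6)) = 0.14624
  Q(4)·log₂(Q(4)/P(4)) = (1/6)·log₂((1/6)/(5/12)) = -0.22032

D_KL(Q||P) = 0.55080 - 0.09749 + 0.14624 - 0.22032 = 0.37923 ≈ 0.3792 bits

These ARE equal here. Q is P with outcomes relabeled (Q(1) = P(4), Q(2) = P(3), Q(3) = P(2), Q(4) = P(1)) by a relabeling that is its own inverse, so the two sums contain exactly the same terms in a different order. This is a special case — KL divergence is not symmetric in general: D_KL(P||Q) ≠ D_KL(Q||P) for most P, Q.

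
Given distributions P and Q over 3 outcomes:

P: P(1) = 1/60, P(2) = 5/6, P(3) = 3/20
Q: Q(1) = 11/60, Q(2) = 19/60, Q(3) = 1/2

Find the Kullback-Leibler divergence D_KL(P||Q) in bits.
0.8451 bits

D_KL(P||Q) = Σ P(x) log₂(P(x)/Q(x))

Computing term by term:
  P(1)·log₂(P(1)/Q(1)) = (1/60)·log₂((1/60)/(11/60)) = -0.05766
  P(2)·log₂(P(2)/Q(2)) = (5/6)·log₂((5/6)/(19/60)) = 1.16327
  P(3)·log₂(P(3)/Q(3)) = (3/20)·log₂((3/20)/(1/2)) = -0.26054

D_KL(P||Q) = -0.05766 + 1.16327 - 0.26054 = 0.84507 ≈ 0.8451 bits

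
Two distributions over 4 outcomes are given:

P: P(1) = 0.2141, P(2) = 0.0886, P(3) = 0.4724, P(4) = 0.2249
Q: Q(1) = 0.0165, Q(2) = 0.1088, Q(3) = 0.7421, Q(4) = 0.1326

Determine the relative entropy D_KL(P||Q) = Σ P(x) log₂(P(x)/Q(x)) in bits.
0.6290 bits

D_KL(P||Q) = Σ P(x) log₂(P(x)/Q(x))

Computing term by term:
  P(1)·log₂(P(1)/Q(1)) = 0.2141·log₂(0.2141/0.0165) = 0.79169
  P(2)·log₂(P(2)/Q(2)) = 0.0886·log₂(0.0886/0.1088) = -0.02625
  P(3)·log₂(P(3)/Q(3)) = 0.4724·log₂(0.4724/0.7421) = -0.30782
  P(4)·log₂(P(4)/Q(4)) = 0.2249·log₂(0.2249/0.1326) = 0.17142

D_KL(P||Q) = 0.79169 - 0.02625 - 0.30782 + 0.17142 = 0.62904 ≈ 0.6290 bits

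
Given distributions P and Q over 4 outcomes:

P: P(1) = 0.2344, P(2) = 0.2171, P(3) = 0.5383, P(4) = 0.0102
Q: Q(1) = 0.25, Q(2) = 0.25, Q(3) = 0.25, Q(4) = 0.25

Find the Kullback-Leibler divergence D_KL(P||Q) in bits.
0.4826 bits

D_KL(P||Q) = Σ P(x) log₂(P(x)/Q(x))

Computing term by term:
  P(1)·log₂(P(1)/Q(1)) = 0.2344·log₂(0.2344/0.25) = -0.02179
  P(2)·log₂(P(2)/Q(2)) = 0.2171·log₂(0.2171/0.25) = -0.04419
  P(3)·log₂(P(3)/Q(3)) = 0.5383·log₂(0.5383/0.25) = 0.59562
  P(4)·log₂(P(4)/Q(4)) = 0.0102·log₂(0.0102/0.25) = -0.04708

D_KL(P||Q) = -0.02179 - 0.04419 + 0.59562 - 0.04708 = 0.48256 ≈ 0.4826 bits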